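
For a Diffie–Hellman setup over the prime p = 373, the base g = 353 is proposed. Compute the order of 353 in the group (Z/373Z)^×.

The order of 353 must divide φ(373) = 373 − 1 = 372 = 2^2 · 3 · 31.
Divisors of 372: 1, 2, 3, 4, 6, 12, 31, 62, 93, 124, 186, 372.
Test each divisor d:
353^1 ≡ 353
353^2 ≡ 27
353^3 ≡ 206
353^4 ≡ 356
353^6 ≡ 287
353^12 ≡ 309
353^31 ≡ 269
353^62 ≡ 372
353^93 ≡ 104
353^124 ≡ 1
So ord_373(353) = 124.

124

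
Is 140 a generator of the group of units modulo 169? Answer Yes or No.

No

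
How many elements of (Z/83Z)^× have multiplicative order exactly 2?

1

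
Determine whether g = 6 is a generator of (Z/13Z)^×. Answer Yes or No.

φ(13) = 13 − 1 = 12 = 2^2 · 3.
An element g generates (Z/13Z)^× iff g^(12/q) ≢ 1 (mod 13) for each prime q ∈ {2, 3}.
6^6 ≡ 12 (mod 13)  [q = 2: ≢ 1 ✓]
6^4 ≡ 9 (mod 13)  [q = 3: ≢ 1 ✓]
None equal 1, so ord_13(6) = 12: 6 is a primitive root.

Yes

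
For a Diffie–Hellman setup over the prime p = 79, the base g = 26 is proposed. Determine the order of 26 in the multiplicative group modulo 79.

39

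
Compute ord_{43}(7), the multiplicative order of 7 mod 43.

6

The order of 7 must divide φ(43) = 43 − 1 = 42 = 2 · 3 · 7.
Divisors of 42: 1, 2, 3, 6, 7, 14, 21, 42.
Compute 7^d (mod 43) for the divisors d until we hit 1:
7^1 ≡ 7 (mod 43)
7^2 ≡ 6 (mod 43)
7^3 ≡ 42 (mod 43)
7^6 ≡ 1 (mod 43) ✓
Therefore the multiplicative order of 7 modulo 43 is 6.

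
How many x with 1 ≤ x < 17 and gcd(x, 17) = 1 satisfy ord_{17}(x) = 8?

φ(17) = 17 − 1 = 16 = 2^4.
(Z/17Z)^× is cyclic (|G| = 16); a cyclic group of order m has exactly φ(d) elements of each order d | m, and none otherwise.
8 = 2^3 divides 16, and φ(8) = 4.

4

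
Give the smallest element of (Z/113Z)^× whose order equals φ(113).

3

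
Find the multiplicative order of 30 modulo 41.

ord(30) | φ(41) = 41 − 1 = 40 = 2^3 · 5.
Divisors of 40: 1, 2, 4, 5, 8, 10, 20, 40.
Test each divisor d:
30^1 ≡ 30
30^2 ≡ 39
30^4 ≡ 4
30^5 ≡ 38
30^8 ≡ 16
30^10 ≡ 9
30^20 ≡ 40
30^40 ≡ 1
Hence ord(30) = 40.

40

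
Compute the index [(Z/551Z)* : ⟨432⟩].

2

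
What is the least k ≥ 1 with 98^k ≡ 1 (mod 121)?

22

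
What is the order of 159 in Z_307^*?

306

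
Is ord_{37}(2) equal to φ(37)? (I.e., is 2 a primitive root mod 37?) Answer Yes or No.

Yes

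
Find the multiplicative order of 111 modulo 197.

196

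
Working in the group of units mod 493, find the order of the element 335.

112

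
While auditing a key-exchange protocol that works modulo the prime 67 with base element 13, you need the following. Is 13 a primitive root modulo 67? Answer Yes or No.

φ(67) = 67 − 1 = 66 = 2 · 3 · 11.
It suffices to check that the order of 13 is not a proper divisor of 66: compute 13^(66/q) for q ∈ {2, 3, 11}.
13^33 ≡ 66 (mod 67)  [q = 2: ≢ 1 ✓]
13^22 ≡ 37 (mod 67)  [q = 3: ≢ 1 ✓]
13^6 ≡ 62 (mod 67)  [q = 11: ≢ 1 ✓]
None equal 1, so ord_67(13) = 66: 13 is a primitive root.

Yes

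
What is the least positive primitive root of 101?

2

φ(101) = 101 − 1 = 100 = 2^2 · 5^2.
Test candidates g = 2, 3, … against the prime factors q ∈ {2, 5} of φ(101): g is a generator iff g^(100/q) ≢ 1 for every such q.
g = 2: 2^50 ≡ 100; 2^20 ≡ 95 — none is 1, so 2 is a primitive root.
So 2 is the smallest generator of (Z/101Z)^×.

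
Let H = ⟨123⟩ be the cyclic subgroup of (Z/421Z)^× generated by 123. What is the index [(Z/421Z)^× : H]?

3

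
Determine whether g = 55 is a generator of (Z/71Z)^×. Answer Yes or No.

φ(71) = 71 − 1 = 70 = 2 · 5 · 7.
It suffices to check that the order of 55 is not a proper divisor of 70: compute 55^(70/q) for q ∈ {2, 5, 7}.
55^35 ≡ 70 (mod 71)  [q = 2: ≢ 1 ✓]
55^14 ≡ 25 (mod 71)  [q = 5: ≢ 1 ✓]
55^10 ≡ 32 (mod 71)  [q = 7: ≢ 1 ✓]
None equal 1, so ord_71(55) = 70: 55 is a primitive root.

Yes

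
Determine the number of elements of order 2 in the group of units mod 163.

1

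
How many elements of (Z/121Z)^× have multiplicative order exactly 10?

φ(121) = φ(11^2) = 11·(11−1) = 110 = 2 · 5 · 11.
Since (Z/121Z)^× is cyclic of order 110, the number of elements of order d is φ(d) when d | 110 and 0 otherwise.
10 = 2 · 5 divides 110, and φ(10) = 4.

4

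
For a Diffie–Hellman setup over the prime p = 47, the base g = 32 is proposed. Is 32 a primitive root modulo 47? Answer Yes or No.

No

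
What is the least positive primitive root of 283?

3

φ(283) = 283 − 1 = 282 = 2 · 3 · 47.
g is a primitive root iff g^(282/q) ≢ 1 (mod 283) for each prime q ∈ {2, 3, 47}.
g = 2: 2^141 ≡ 282; 2^94 ≡ 1 — hits 1, so not a primitive root.
g = 3: 3^141 ≡ 282; 3^94 ≡ 238; 3^6 ≡ 163 — none is 1, so 3 is a primitive root.
The smallest primitive root modulo 283 is 3.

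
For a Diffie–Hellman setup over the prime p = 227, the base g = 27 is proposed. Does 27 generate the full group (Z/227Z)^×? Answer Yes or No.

φ(227) = 227 − 1 = 226 = 2 · 113.
It suffices to check that the order of 27 is not a proper divisor of 226: compute 27^(226/q) for q ∈ {2, 113}.
27^113 ≡ 1 (mod 227)  [q = 2: ≡ 1 ✗]
27^2 ≡ 48 (mod 227)  [q = 113: ≢ 1 ✓]
27^113 ≡ 1 shows ord(27) | 113, strictly less than φ(227); not a primitive root.

No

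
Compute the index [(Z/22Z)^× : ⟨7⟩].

1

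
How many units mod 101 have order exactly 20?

8

φ(101) = 101 − 1 = 100 = 2^2 · 5^2.
Since (Z/101Z)^× is cyclic of order 100, the number of elements of order d is φ(d) when d | 100 and 0 otherwise.
20 = 2^2 · 5 divides 100, and φ(20) = 8.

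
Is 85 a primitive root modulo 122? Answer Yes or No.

φ(122) = φ(2)·φ(61) = 1·60 = 60 = 2^2 · 3 · 5.
An element g generates (Z/122Z)^× iff g^(60/q) ≢ 1 (mod 122) for each prime q ∈ {2, 3, 5}.
85^30 ≡ 121 (mod 122)  [q = 2: ≢ 1 ✓]
85^20 ≡ 1 (mod 122)  [q = 3: ≡ 1 ✗]
85^12 ≡ 95 (mod 122)  [q = 5: ≢ 1 ✓]
85^20 ≡ 1 shows ord(85) | 20, strictly less than φ(122); not a primitive root.

No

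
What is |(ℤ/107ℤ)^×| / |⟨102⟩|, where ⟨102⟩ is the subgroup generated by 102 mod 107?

2

Since 102 ∈ (Z/107Z)^×, its order divides φ(107) = 107 − 1 = 106 = 2 · 53.
Divisors of 106: 1, 2, 53, 106.
Test each divisor d:
102^1 ≡ 102 (mod 107)
102^2 ≡ 25 (mod 107)
102^53 ≡ 1 (mod 107) ✓
So ord_107(102) = 53, hence |⟨102⟩| = 53.
The index is φ(107) / ord(102) = 106 / 53 = 2.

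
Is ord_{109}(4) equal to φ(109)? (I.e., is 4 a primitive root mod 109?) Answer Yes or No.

No

φ(109) = 109 − 1 = 108 = 2^2 · 3^3.
Test 4^(108/q) mod 109 for each prime factor q of 108:
4^54 ≡ 1 (mod 109)  [q = 2: ≡ 1 ✗]
4^36 ≡ 1 (mod 109)  [q = 3: ≡ 1 ✗]
The check at q = 2 fails, so 4 generates a proper subgroup.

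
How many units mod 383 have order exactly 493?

0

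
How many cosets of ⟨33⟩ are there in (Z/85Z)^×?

16

The order of 33 must divide φ(85) = φ(5·17) = (5−1)·(17−1) = 4·16 = 64 = 2^6.
Divisors of 64: 1, 2, 4, 8, 16, 32, 64.
Evaluate successive powers at the divisors of 64:
33^1 ≡ 33 (mod 85)
33^2 ≡ 69 (mod 85)
33^4 ≡ 1 (mod 85) ✓
So ord_85(33) = 4, hence |⟨33⟩| = 4.
Index = |(Z/85Z)^×| / |⟨33⟩| = 64 / 4 = 16.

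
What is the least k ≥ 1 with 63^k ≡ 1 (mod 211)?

14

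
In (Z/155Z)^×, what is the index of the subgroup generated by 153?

6

ord(153) | φ(155) = φ(5·31) = (5−1)·(31−1) = 4·30 = 120 = 2^3 · 3 · 5.
Divisors of 120: 1, 2, 3, 4, 5, 6, 8, 10, 12, 15, 20, 24, 30, 40, 60, 120.
Test each divisor d:
153^1 ≡ 153 (mod 155)
153^2 ≡ 4 (mod 155)
153^3 ≡ 147 (mod 155)
153^4 ≡ 16 (mod 155)
153^5 ≡ 123 (mod 155)
153^6 ≡ 64 (mod 155)
153^8 ≡ 101 (mod 155)
153^10 ≡ 94 (mod 155)
153^12 ≡ 66 (mod 155)
153^15 ≡ 92 (mod 155)
153^20 ≡ 1 (mod 155) ✓
The order of 153 is 20, so the subgroup it generates has 20 elements.
Index = |(Z/155Z)^×| / |⟨153⟩| = 120 / 20 = 6.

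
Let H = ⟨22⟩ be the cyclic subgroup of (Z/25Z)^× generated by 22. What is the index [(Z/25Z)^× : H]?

1

By Lagrange's theorem, ord_25(22) divides φ(25) = φ(5^2) = 5·(5−1) = 20 = 2^2 · 5.
Divisors of 20: 1, 2, 4, 5, 10, 20.
Evaluate successive powers at the divisors of 20:
22^1 ≡ 22 (mod 25)
22^2 ≡ 9 (mod 25)
22^4 ≡ 6 (mod 25)
22^5 ≡ 7 (mod 25)
22^10 ≡ 24 (mod 25)
22^20 ≡ 1 (mod 25) ✓
The order of 22 is 20, so the subgroup it generates has 20 elements.
Index = |(Z/25Z)^×| / |⟨22⟩| = 20 / 20 = 1.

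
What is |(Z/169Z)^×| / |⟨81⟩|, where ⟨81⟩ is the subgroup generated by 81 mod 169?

Since 81 ∈ (Z/169Z)^×, its order divides φ(169) = φ(13^2) = 13·(13−1) = 156 = 2^2 · 3 · 13.
Divisors of 156: 1, 2, 3, 4, 6, 12, 13, 26, 39, 52, 78, 156.
Test each divisor d:
81^1 ≡ 81 (mod 169)
81^2 ≡ 139 (mod 169)
81^3 ≡ 105 (mod 169)
81^4 ≡ 55 (mod 169)
81^6 ≡ 40 (mod 169)
81^12 ≡ 79 (mod 169)
81^13 ≡ 146 (mod 169)
81^26 ≡ 22 (mod 169)
81^39 ≡ 1 (mod 169) ✓
So ord_169(81) = 39, hence |⟨81⟩| = 39.
The index is φ(169) / ord(81) = 156 / 39 = 4.

4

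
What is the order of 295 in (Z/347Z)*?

ord(295) | φ(347) = 347 − 1 = 346 = 2 · 173.
Divisors of 346: 1, 2, 173, 346.
Compute 295^d (mod 347) for the divisors d until we hit 1:
295^1 ≡ 295 (mod 347)
295^2 ≡ 275 (mod 347)
295^173 ≡ 346 (mod 347)
295^346 ≡ 1 (mod 347) ✓
The smallest such exponent is 346, so the order of 295 is 346.

346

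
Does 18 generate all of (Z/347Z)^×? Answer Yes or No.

φ(347) = 347 − 1 = 346 = 2 · 173.
It suffices to check that the order of 18 is not a proper divisor of 346: compute 18^(346/q) for q ∈ {2, 173}.
18^173 ≡ 346 (mod 347)  [q = 2: ≢ 1 ✓]
18^2 ≡ 324 (mod 347)  [q = 173: ≢ 1 ✓]
All checks pass, so 18 has order 346 and is a primitive root modulo 347.

Yes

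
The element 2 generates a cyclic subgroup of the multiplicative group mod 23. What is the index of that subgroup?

2

The order of 2 must divide φ(23) = 23 − 1 = 22 = 2 · 11.
Divisors of 22: 1, 2, 11, 22.
Compute 2^d (mod 23) for the divisors d until we hit 1:
2^1 ≡ 2
2^2 ≡ 4
2^11 ≡ 1
Thus |⟨2⟩| = ord(2) = 11.
[(Z/23Z)^× : ⟨2⟩] = 22/11 = 2.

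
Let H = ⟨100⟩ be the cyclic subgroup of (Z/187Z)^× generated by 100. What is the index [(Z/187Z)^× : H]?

20

By Lagrange's theorem, ord_187(100) divides φ(187) = φ(11·17) = (11−1)·(17−1) = 10·16 = 160 = 2^5 · 5.
Divisors of 160: 1, 2, 4, 5, 8, 10, 16, 20, 32, 40, 80, 160.
Check 100^d mod 187 for each divisor in increasing order:
100^1 ≡ 100 (mod 187)
100^2 ≡ 89 (mod 187)
100^4 ≡ 67 (mod 187)
100^5 ≡ 155 (mod 187)
100^8 ≡ 1 (mod 187) ✓
The order of 100 is 8, so the subgroup it generates has 8 elements.
The index is φ(187) / ord(100) = 160 / 8 = 20.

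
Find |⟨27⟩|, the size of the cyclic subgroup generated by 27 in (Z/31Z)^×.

By Lagrange's theorem, ord_31(27) divides φ(31) = 31 − 1 = 30 = 2 · 3 · 5.
Divisors of 30: 1, 2, 3, 5, 6, 10, 15, 30.
Compute 27^d (mod 31) for the divisors d until we hit 1:
27^1 ≡ 27 (mod 31)
27^2 ≡ 16 (mod 31)
27^3 ≡ 29 (mod 31)
27^5 ≡ 30 (mod 31)
27^6 ≡ 4 (mod 31)
27^10 ≡ 1 (mod 31) ✓
Therefore the multiplicative order of 27 modulo 31 is 10.

10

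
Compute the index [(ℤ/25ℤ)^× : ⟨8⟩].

1

Since 8 ∈ (Z/25Z)^×, its order divides φ(25) = φ(5^2) = 5·(5−1) = 20 = 2^2 · 5.
Divisors of 20: 1, 2, 4, 5, 10, 20.
Test each divisor d:
8^1 ≡ 8 (mod 25)
8^2 ≡ 14 (mod 25)
8^4 ≡ 21 (mod 25)
8^5 ≡ 18 (mod 25)
8^10 ≡ 24 (mod 25)
8^20 ≡ 1 (mod 25) ✓
The order of 8 is 20, so the subgroup it generates has 20 elements.
[(Z/25Z)^× : ⟨8⟩] = 20/20 = 1.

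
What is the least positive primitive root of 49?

φ(49) = φ(7^2) = 7·(7−1) = 42 = 2 · 3 · 7.
Test candidates g = 2, 3, … against the prime factors q ∈ {2, 3, 7} of φ(49): g is a generator iff g^(42/q) ≢ 1 for every such q.
g = 2: 2^21 ≡ 1 — hits 1, so not a primitive root.
g = 3: 3^21 ≡ 48; 3^14 ≡ 30; 3^6 ≡ 43 — none is 1, so 3 is a primitive root.
The smallest primitive root modulo 49 is 3.

3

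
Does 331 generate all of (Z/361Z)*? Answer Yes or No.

No

φ(361) = φ(19^2) = 19·(19−1) = 342 = 2 · 3^2 · 19.
It suffices to check that the order of 331 is not a proper divisor of 342: compute 331^(342/q) for q ∈ {2, 3, 19}.
331^171 ≡ 360 (mod 361)  [q = 2: ≢ 1 ✓]
331^114 ≡ 1 (mod 361)  [q = 3: ≡ 1 ✗]
331^18 ≡ 267 (mod 361)  [q = 19: ≢ 1 ✓]
The check at q = 3 fails, so 331 generates a proper subgroup.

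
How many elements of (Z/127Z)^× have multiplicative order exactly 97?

0

φ(127) = 127 − 1 = 126 = 2 · 3^2 · 7.
In a cyclic group of order 126, there are φ(d) elements of order d for each divisor d of 126, and zero for non-divisors.
Since 97 ∤ 126, the count is 0.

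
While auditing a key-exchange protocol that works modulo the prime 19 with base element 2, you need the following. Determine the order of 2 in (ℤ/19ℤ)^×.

By Lagrange's theorem, ord_19(2) divides φ(19) = 19 − 1 = 18 = 2 · 3^2.
Divisors of 18: 1, 2, 3, 6, 9, 18.
Evaluate successive powers at the divisors of 18:
2^1 ≡ 2 (mod 19)
2^2 ≡ 4 (mod 19)
2^3 ≡ 8 (mod 19)
2^6 ≡ 7 (mod 19)
2^9 ≡ 18 (mod 19)
2^18 ≡ 1 (mod 19) ✓
The smallest such exponent is 18, so the order of 2 is 18.

18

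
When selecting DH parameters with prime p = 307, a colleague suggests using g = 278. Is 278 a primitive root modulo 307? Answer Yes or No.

No

φ(307) = 307 − 1 = 306 = 2 · 3^2 · 17.
Test 278^(306/q) mod 307 for each prime factor q of 306:
278^153 ≡ 1 (mod 307)  [q = 2: ≡ 1 ✗]
278^102 ≡ 17 (mod 307)  [q = 3: ≢ 1 ✓]
278^18 ≡ 273 (mod 307)  [q = 17: ≢ 1 ✓]
The check at q = 2 fails, so 278 generates a proper subgroup.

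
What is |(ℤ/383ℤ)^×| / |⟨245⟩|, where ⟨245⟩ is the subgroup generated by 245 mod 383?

The order of 245 must divide φ(383) = 383 − 1 = 382 = 2 · 191.
Divisors of 382: 1, 2, 191, 382.
Compute 245^d (mod 383) for the divisors d until we hit 1:
245^1 ≡ 245 (mod 383)
245^2 ≡ 277 (mod 383)
245^191 ≡ 382 (mod 383)
245^382 ≡ 1 (mod 383) ✓
Thus |⟨245⟩| = ord(245) = 382.
[(Z/383Z)^× : ⟨245⟩] = 382/382 = 1.

1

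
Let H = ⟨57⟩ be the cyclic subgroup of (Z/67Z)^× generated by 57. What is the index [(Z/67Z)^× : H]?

1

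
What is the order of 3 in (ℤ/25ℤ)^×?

20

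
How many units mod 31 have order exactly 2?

1

φ(31) = 31 − 1 = 30 = 2 · 3 · 5.
(Z/31Z)^× is cyclic (|G| = 30); a cyclic group of order m has exactly φ(d) elements of each order d | m, and none otherwise.
2 | 30, and φ(2) = 2 − 1 = 1.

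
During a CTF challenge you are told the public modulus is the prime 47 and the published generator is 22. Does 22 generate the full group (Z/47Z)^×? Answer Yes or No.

Yes

φ(47) = 47 − 1 = 46 = 2 · 23.
It suffices to check that the order of 22 is not a proper divisor of 46: compute 22^(46/q) for q ∈ {2, 23}.
22^23 ≡ 46 (mod 47)  [q = 2: ≢ 1 ✓]
22^2 ≡ 14 (mod 47)  [q = 23: ≢ 1 ✓]
None equal 1, so ord_47(22) = 46: 22 is a primitive root.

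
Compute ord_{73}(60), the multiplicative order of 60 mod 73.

Since 60 ∈ (Z/73Z)^×, its order divides φ(73) = 73 − 1 = 72 = 2^3 · 3^2.
Divisors of 72: 1, 2, 3, 4, 6, 8, 9, 12, 18, 24, 36, 72.
Check 60^d mod 73 for each divisor in increasing order:
60^1 ≡ 60 (mod 73)
60^2 ≡ 23 (mod 73)
60^3 ≡ 66 (mod 73)
60^4 ≡ 18 (mod 73)
60^6 ≡ 49 (mod 73)
60^8 ≡ 32 (mod 73)
60^9 ≡ 22 (mod 73)
60^12 ≡ 65 (mod 73)
60^18 ≡ 46 (mod 73)
60^24 ≡ 64 (mod 73)
60^36 ≡ 72 (mod 73)
60^72 ≡ 1 (mod 73) ✓
The smallest such exponent is 72, so the order of 60 is 72.

72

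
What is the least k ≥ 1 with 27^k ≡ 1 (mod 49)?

14

Since 27 ∈ (Z/49Z)^×, its order divides φ(49) = φ(7^2) = 7·(7−1) = 42 = 2 · 3 · 7.
Divisors of 42: 1, 2, 3, 6, 7, 14, 21, 42.
Evaluate successive powers at the divisors of 42:
27^1 ≡ 27
27^2 ≡ 43
27^3 ≡ 34
27^6 ≡ 29
27^7 ≡ 48
27^14 ≡ 1
Hence ord(27) = 14.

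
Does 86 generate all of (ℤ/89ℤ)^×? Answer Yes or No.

Yes

φ(89) = 89 − 1 = 88 = 2^3 · 11.
It suffices to check that the order of 86 is not a proper divisor of 88: compute 86^(88/q) for q ∈ {2, 11}.
86^44 ≡ 88 (mod 89)  [q = 2: ≢ 1 ✓]
86^8 ≡ 64 (mod 89)  [q = 11: ≢ 1 ✓]
All checks pass, so 86 has order 88 and is a primitive root modulo 89.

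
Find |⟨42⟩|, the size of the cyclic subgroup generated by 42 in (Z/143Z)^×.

ord(42) | φ(143) = φ(11·13) = (11−1)·(13−1) = 10·12 = 120 = 2^3 · 3 · 5.
Divisors of 120: 1, 2, 3, 4, 5, 6, 8, 10, 12, 15, 20, 24, 30, 40, 60, 120.
Compute 42^d (mod 143) for the divisors d until we hit 1:
42^1 ≡ 42 (mod 143)
42^2 ≡ 48 (mod 143)
42^3 ≡ 14 (mod 143)
42^4 ≡ 16 (mod 143)
42^5 ≡ 100 (mod 143)
42^6 ≡ 53 (mod 143)
42^8 ≡ 113 (mod 143)
42^10 ≡ 133 (mod 143)
42^12 ≡ 92 (mod 143)
42^15 ≡ 1 (mod 143) ✓
Therefore the multiplicative order of 42 modulo 143 is 15.

15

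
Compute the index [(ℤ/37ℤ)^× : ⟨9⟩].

4

ord(9) | φ(37) = 37 − 1 = 36 = 2^2 · 3^2.
Divisors of 36: 1, 2, 3, 4, 6, 9, 12, 18, 36.
Test each divisor d:
9^1 ≡ 9
9^2 ≡ 7
9^3 ≡ 26
9^4 ≡ 12
9^6 ≡ 10
9^9 ≡ 1
The order of 9 is 9, so the subgroup it generates has 9 elements.
The index is φ(37) / ord(9) = 36 / 9 = 4.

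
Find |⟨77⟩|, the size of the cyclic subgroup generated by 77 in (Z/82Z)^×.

20

The order of 77 must divide φ(82) = φ(2)·φ(41) = 1·40 = 40 = 2^3 · 5.
Divisors of 40: 1, 2, 4, 5, 8, 10, 20, 40.
Compute 77^d (mod 82) for the divisors d until we hit 1:
77^1 ≡ 77
77^2 ≡ 25
77^4 ≡ 51
77^5 ≡ 73
77^8 ≡ 59
77^10 ≡ 81
77^20 ≡ 1
The smallest such exponent is 20, so the order of 77 is 20.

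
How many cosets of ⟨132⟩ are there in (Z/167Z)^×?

By Lagrange's theorem, ord_167(132) divides φ(167) = 167 − 1 = 166 = 2 · 83.
Divisors of 166: 1, 2, 83, 166.
Test each divisor d:
132^1 ≡ 132 (mod 167)
132^2 ≡ 56 (mod 167)
132^83 ≡ 1 (mod 167) ✓
So ord_167(132) = 83, hence |⟨132⟩| = 83.
[(Z/167Z)^× : ⟨132⟩] = 166/83 = 2.

2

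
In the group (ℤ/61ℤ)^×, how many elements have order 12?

4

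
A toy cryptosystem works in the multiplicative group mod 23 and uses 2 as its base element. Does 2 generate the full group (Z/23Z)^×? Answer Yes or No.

φ(23) = 23 − 1 = 22 = 2 · 11.
It suffices to check that the order of 2 is not a proper divisor of 22: compute 2^(22/q) for q ∈ {2, 11}.
2^11 ≡ 1 (mod 23)  [q = 2: ≡ 1 ✗]
2^2 ≡ 4 (mod 23)  [q = 11: ≢ 1 ✓]
Since 2^11 ≡ 1, the order of 2 divides 11 < 22, so 2 is not a primitive root.

No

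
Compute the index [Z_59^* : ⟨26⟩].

By Lagrange's theorem, ord_59(26) divides φ(59) = 59 − 1 = 58 = 2 · 29.
Divisors of 58: 1, 2, 29, 58.
Evaluate successive powers at the divisors of 58:
26^1 ≡ 26
26^2 ≡ 27
26^29 ≡ 1
So ord_59(26) = 29, hence |⟨26⟩| = 29.
Index = |(Z/59Z)^×| / |⟨26⟩| = 58 / 29 = 2.

2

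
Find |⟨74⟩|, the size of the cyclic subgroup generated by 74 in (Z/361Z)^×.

171

By Lagrange's theorem, ord_361(74) divides φ(361) = φ(19^2) = 19·(19−1) = 342 = 2 · 3^2 · 19.
Divisors of 342: 1, 2, 3, 6, 9, 18, 19, 38, 57, 114, 171, 342.
Compute 74^d (mod 361) for the divisors d until we hit 1:
74^1 ≡ 74
74^2 ≡ 61
74^3 ≡ 182
74^6 ≡ 273
74^9 ≡ 229
74^18 ≡ 96
74^19 ≡ 245
74^38 ≡ 99
74^57 ≡ 68
74^114 ≡ 292
74^171 ≡ 1
Hence ord(74) = 171.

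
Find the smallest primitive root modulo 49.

3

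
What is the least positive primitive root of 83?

2

φ(83) = 83 − 1 = 82 = 2 · 41.
Test candidates g = 2, 3, … against the prime factors q ∈ {2, 41} of φ(83): g is a generator iff g^(82/q) ≢ 1 for every such q.
g = 2: 2^41 ≡ 82; 2^2 ≡ 4 — none is 1, so 2 is a primitive root.
The smallest primitive root modulo 83 is 2.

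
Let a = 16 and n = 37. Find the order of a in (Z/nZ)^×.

9

ord(16) | φ(37) = 37 − 1 = 36 = 2^2 · 3^2.
Divisors of 36: 1, 2, 3, 4, 6, 9, 12, 18, 36.
Test each divisor d:
16^1 ≡ 16 (mod 37)
16^2 ≡ 34 (mod 37)
16^3 ≡ 26 (mod 37)
16^4 ≡ 9 (mod 37)
16^6 ≡ 10 (mod 37)
16^9 ≡ 1 (mod 37) ✓
Therefore the multiplicative order of 16 modulo 37 is 9.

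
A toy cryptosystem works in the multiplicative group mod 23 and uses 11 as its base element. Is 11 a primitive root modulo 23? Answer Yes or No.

Yes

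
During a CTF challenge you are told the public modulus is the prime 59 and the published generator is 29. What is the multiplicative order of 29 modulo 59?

By Lagrange's theorem, ord_59(29) divides φ(59) = 59 − 1 = 58 = 2 · 29.
Divisors of 58: 1, 2, 29, 58.
Compute 29^d (mod 59) for the divisors d until we hit 1:
29^1 ≡ 29 (mod 59)
29^2 ≡ 15 (mod 59)
29^29 ≡ 1 (mod 59) ✓
The smallest such exponent is 29, so the order of 29 is 29.

29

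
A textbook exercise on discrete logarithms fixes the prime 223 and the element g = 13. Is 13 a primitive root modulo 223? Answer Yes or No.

φ(223) = 223 − 1 = 222 = 2 · 3 · 37.
It suffices to check that the order of 13 is not a proper divisor of 222: compute 13^(222/q) for q ∈ {2, 3, 37}.
13^111 ≡ 222 (mod 223)  [q = 2: ≢ 1 ✓]
13^74 ≡ 1 (mod 223)  [q = 3: ≡ 1 ✗]
13^6 ≡ 197 (mod 223)  [q = 37: ≢ 1 ✓]
13^74 ≡ 1 shows ord(13) | 74, strictly less than φ(223); not a primitive root.

No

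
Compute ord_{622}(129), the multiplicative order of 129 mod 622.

310

The order of 129 must divide φ(622) = φ(2)·φ(311) = 1·310 = 310 = 2 · 5 · 31.
Divisors of 310: 1, 2, 5, 10, 31, 62, 155, 310.
Evaluate successive powers at the divisors of 310:
129^1 ≡ 129 (mod 622)
129^2 ≡ 469 (mod 622)
129^5 ≡ 573 (mod 622)
129^10 ≡ 535 (mod 622)
129^31 ≡ 275 (mod 622)
129^62 ≡ 363 (mod 622)
129^155 ≡ 621 (mod 622)
129^310 ≡ 1 (mod 622) ✓
The smallest such exponent is 310, so the order of 129 is 310.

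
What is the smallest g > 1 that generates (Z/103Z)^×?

5

φ(103) = 103 − 1 = 102 = 2 · 3 · 17.
g is a primitive root iff g^(102/q) ≢ 1 (mod 103) for each prime q ∈ {2, 3, 17}.
g = 2: 2^51 ≡ 1 — hits 1, so not a primitive root.
g = 3: 3^51 ≡ 102; 3^34 ≡ 1 — hits 1, so not a primitive root.
g = 4: 4^51 ≡ 1 — hits 1, so not a primitive root.
g = 5: 5^51 ≡ 102; 5^34 ≡ 56; 5^6 ≡ 72 — none is 1, so 5 is a primitive root.
So 5 is the smallest generator of (Z/103Z)^×.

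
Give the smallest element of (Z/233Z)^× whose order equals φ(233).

φ(233) = 233 − 1 = 232 = 2^3 · 29.
Test candidates g = 2, 3, … against the prime factors q ∈ {2, 29} of φ(233): g is a generator iff g^(232/q) ≢ 1 for every such q.
g = 2: 2^116 ≡ 1 — hits 1, so not a primitive root.
g = 3: 3^116 ≡ 232; 3^8 ≡ 37 — none is 1, so 3 is a primitive root.
Hence the least primitive root of 233 is 3.

3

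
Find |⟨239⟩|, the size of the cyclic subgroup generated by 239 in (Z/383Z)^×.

The order of 239 must divide φ(383) = 383 − 1 = 382 = 2 · 191.
Divisors of 382: 1, 2, 191, 382.
Test each divisor d:
239^1 ≡ 239
239^2 ≡ 54
239^191 ≡ 382
239^382 ≡ 1
Therefore the multiplicative order of 239 modulo 383 is 382.

382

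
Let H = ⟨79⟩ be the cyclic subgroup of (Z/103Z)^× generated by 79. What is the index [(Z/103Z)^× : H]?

6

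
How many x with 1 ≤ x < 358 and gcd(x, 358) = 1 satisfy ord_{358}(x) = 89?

φ(358) = φ(2)·φ(179) = 1·178 = 178 = 2 · 89.
In a cyclic group of order 178, there are φ(d) elements of order d for each divisor d of 178, and zero for non-divisors.
89 | 178, and φ(89) = 89 − 1 = 88.

88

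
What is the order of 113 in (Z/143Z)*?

By Lagrange's theorem, ord_143(113) divides φ(143) = φ(11·13) = (11−1)·(13−1) = 10·12 = 120 = 2^3 · 3 · 5.
Divisors of 120: 1, 2, 3, 4, 5, 6, 8, 10, 12, 15, 20, 24, 30, 40, 60, 120.
Evaluate successive powers at the divisors of 120:
113^1 ≡ 113 (mod 143)
113^2 ≡ 42 (mod 143)
113^3 ≡ 27 (mod 143)
113^4 ≡ 48 (mod 143)
113^5 ≡ 133 (mod 143)
113^6 ≡ 14 (mod 143)
113^8 ≡ 16 (mod 143)
113^10 ≡ 100 (mod 143)
113^12 ≡ 53 (mod 143)
113^15 ≡ 1 (mod 143) ✓
Therefore the multiplicative order of 113 modulo 143 is 15.

15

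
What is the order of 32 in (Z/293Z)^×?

292

Since 32 ∈ (Z/293Z)^×, its order divides φ(293) = 293 − 1 = 292 = 2^2 · 73.
Divisors of 292: 1, 2, 4, 73, 146, 292.
Check 32^d mod 293 for each divisor in increasing order:
32^1 ≡ 32 (mod 293)
32^2 ≡ 145 (mod 293)
32^4 ≡ 222 (mod 293)
32^73 ≡ 138 (mod 293)
32^146 ≡ 292 (mod 293)
32^292 ≡ 1 (mod 293) ✓
So ord_293(32) = 292.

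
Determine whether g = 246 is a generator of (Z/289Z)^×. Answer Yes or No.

φ(289) = φ(17^2) = 17·(17−1) = 272 = 2^4 · 17.
Test 246^(272/q) mod 289 for each prime factor q of 272:
246^136 ≡ 1 (mod 289)  [q = 2: ≡ 1 ✗]
246^16 ≡ 273 (mod 289)  [q = 17: ≢ 1 ✓]
246^136 ≡ 1 shows ord(246) | 136, strictly less than φ(289); not a primitive root.

No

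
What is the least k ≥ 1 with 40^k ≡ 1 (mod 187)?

80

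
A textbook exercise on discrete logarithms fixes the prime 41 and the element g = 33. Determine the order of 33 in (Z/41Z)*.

ord(33) | φ(41) = 41 − 1 = 40 = 2^3 · 5.
Divisors of 40: 1, 2, 4, 5, 8, 10, 20, 40.
Test each divisor d:
33^1 ≡ 33 (mod 41)
33^2 ≡ 23 (mod 41)
33^4 ≡ 37 (mod 41)
33^5 ≡ 32 (mod 41)
33^8 ≡ 16 (mod 41)
33^10 ≡ 40 (mod 41)
33^20 ≡ 1 (mod 41) ✓
The smallest such exponent is 20, so the order of 33 is 20.

20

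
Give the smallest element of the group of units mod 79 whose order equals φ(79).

3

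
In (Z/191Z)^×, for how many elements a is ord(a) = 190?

72

φ(191) = 191 − 1 = 190 = 2 · 5 · 19.
In a cyclic group of order 190, there are φ(d) elements of order d for each divisor d of 190, and zero for non-divisors.
190 = 2 · 5 · 19 divides 190, and φ(190) = 72.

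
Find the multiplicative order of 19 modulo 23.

22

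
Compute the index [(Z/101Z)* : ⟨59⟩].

1

Since 59 ∈ (Z/101Z)^×, its order divides φ(101) = 101 − 1 = 100 = 2^2 · 5^2.
Divisors of 100: 1, 2, 4, 5, 10, 20, 25, 50, 100.
Test each divisor d:
59^1 ≡ 59
59^2 ≡ 47
59^4 ≡ 88
59^5 ≡ 41
59^10 ≡ 65
59^20 ≡ 84
59^25 ≡ 10
59^50 ≡ 100
59^100 ≡ 1
The order of 59 is 100, so the subgroup it generates has 100 elements.
Index = |(Z/101Z)^×| / |⟨59⟩| = 100 / 100 = 1.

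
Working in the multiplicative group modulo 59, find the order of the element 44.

58

Since 44 ∈ (Z/59Z)^×, its order divides φ(59) = 59 − 1 = 58 = 2 · 29.
Divisors of 58: 1, 2, 29, 58.
Test each divisor d:
44^1 ≡ 44 (mod 59)
44^2 ≡ 48 (mod 59)
44^29 ≡ 58 (mod 59)
44^58 ≡ 1 (mod 59) ✓
Therefore the multiplicative order of 44 modulo 59 is 58.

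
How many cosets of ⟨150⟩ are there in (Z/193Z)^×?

24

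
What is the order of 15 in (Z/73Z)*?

72

By Lagrange's theorem, ord_73(15) divides φ(73) = 73 − 1 = 72 = 2^3 · 3^2.
Divisors of 72: 1, 2, 3, 4, 6, 8, 9, 12, 18, 24, 36, 72.
Check 15^d mod 73 for each divisor in increasing order:
15^1 ≡ 15 (mod 73)
15^2 ≡ 6 (mod 73)
15^3 ≡ 17 (mod 73)
15^4 ≡ 36 (mod 73)
15^6 ≡ 70 (mod 73)
15^8 ≡ 55 (mod 73)
15^9 ≡ 22 (mod 73)
15^12 ≡ 9 (mod 73)
15^18 ≡ 46 (mod 73)
15^24 ≡ 8 (mod 73)
15^36 ≡ 72 (mod 73)
15^72 ≡ 1 (mod 73) ✓
Therefore the multiplicative order of 15 modulo 73 is 72.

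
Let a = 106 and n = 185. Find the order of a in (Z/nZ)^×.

36

The order of 106 must divide φ(185) = φ(5·37) = (5−1)·(37−1) = 4·36 = 144 = 2^4 · 3^2.
Divisors of 144: 1, 2, 3, 4, 6, 8, 9, 12, 16, 18, 24, 36, 48, 72, 144.
Test each divisor d:
106^1 ≡ 106
106^2 ≡ 136
106^3 ≡ 171
106^4 ≡ 181
106^6 ≡ 11
106^8 ≡ 16
106^9 ≡ 31
106^12 ≡ 121
106^16 ≡ 71
106^18 ≡ 36
106^24 ≡ 26
106^36 ≡ 1
Therefore the multiplicative order of 106 modulo 185 is 36.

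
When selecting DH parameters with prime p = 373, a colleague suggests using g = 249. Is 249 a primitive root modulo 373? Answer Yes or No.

No

φ(373) = 373 − 1 = 372 = 2^2 · 3 · 31.
An element g generates (Z/373Z)^× iff g^(372/q) ≢ 1 (mod 373) for each prime q ∈ {2, 3, 31}.
249^186 ≡ 1 (mod 373)  [q = 2: ≡ 1 ✗]
249^124 ≡ 88 (mod 373)  [q = 3: ≢ 1 ✓]
249^12 ≡ 111 (mod 373)  [q = 31: ≢ 1 ✓]
249^186 ≡ 1 shows ord(249) | 186, strictly less than φ(373); not a primitive root.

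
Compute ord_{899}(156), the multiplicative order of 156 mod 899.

28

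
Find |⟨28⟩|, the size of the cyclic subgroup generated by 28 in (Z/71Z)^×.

70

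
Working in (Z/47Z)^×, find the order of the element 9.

23

ord(9) | φ(47) = 47 − 1 = 46 = 2 · 23.
Divisors of 46: 1, 2, 23, 46.
Test each divisor d:
9^1 ≡ 9 (mod 47)
9^2 ≡ 34 (mod 47)
9^23 ≡ 1 (mod 47) ✓
Therefore the multiplicative order of 9 modulo 47 is 23.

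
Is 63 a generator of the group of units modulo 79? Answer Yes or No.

Yes

φ(79) = 79 − 1 = 78 = 2 · 3 · 13.
Test 63^(78/q) mod 79 for each prime factor q of 78:
63^39 ≡ 78 (mod 79)  [q = 2: ≢ 1 ✓]
63^26 ≡ 23 (mod 79)  [q = 3: ≢ 1 ✓]
63^6 ≡ 65 (mod 79)  [q = 13: ≢ 1 ✓]
None equal 1, so ord_79(63) = 78: 63 is a primitive root.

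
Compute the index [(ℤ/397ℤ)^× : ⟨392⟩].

1

ord(392) | φ(397) = 397 − 1 = 396 = 2^2 · 3^2 · 11.
Divisors of 396: 1, 2, 3, 4, 6, 9, 11, 12, 18, 22, 33, 36, 44, 66, 99, 132, 198, 396.
Evaluate successive powers at the divisors of 396:
392^1 ≡ 392 (mod 397)
392^2 ≡ 25 (mod 397)
392^3 ≡ 272 (mod 397)
392^4 ≡ 228 (mod 397)
392^6 ≡ 142 (mod 397)
392^9 ≡ 115 (mod 397)
392^11 ≡ 96 (mod 397)
392^12 ≡ 314 (mod 397)
392^18 ≡ 124 (mod 397)
392^22 ≡ 85 (mod 397)
392^33 ≡ 220 (mod 397)
392^36 ≡ 290 (mod 397)
392^44 ≡ 79 (mod 397)
392^66 ≡ 363 (mod 397)
392^99 ≡ 63 (mod 397)
392^132 ≡ 362 (mod 397)
392^198 ≡ 396 (mod 397)
392^396 ≡ 1 (mod 397) ✓
Thus |⟨392⟩| = ord(392) = 396.
[(Z/397Z)^× : ⟨392⟩] = 396/396 = 1.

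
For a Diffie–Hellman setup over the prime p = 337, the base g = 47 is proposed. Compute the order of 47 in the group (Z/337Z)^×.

The order of 47 must divide φ(337) = 337 − 1 = 336 = 2^4 · 3 · 7.
Divisors of 336: 1, 2, 3, 4, 6, 7, 8, 12, 14, 16, 21, 24, 28, 42, 48, 56, 84, 112, 168, 336.
Evaluate successive powers at the divisors of 336:
47^1 ≡ 47 (mod 337)
47^2 ≡ 187 (mod 337)
47^3 ≡ 27 (mod 337)
47^4 ≡ 258 (mod 337)
47^6 ≡ 55 (mod 337)
47^7 ≡ 226 (mod 337)
47^8 ≡ 175 (mod 337)
47^12 ≡ 329 (mod 337)
47^14 ≡ 189 (mod 337)
47^16 ≡ 295 (mod 337)
47^21 ≡ 252 (mod 337)
47^24 ≡ 64 (mod 337)
47^28 ≡ 336 (mod 337)
47^42 ≡ 148 (mod 337)
47^48 ≡ 52 (mod 337)
47^56 ≡ 1 (mod 337) ✓
The smallest such exponent is 56, so the order of 47 is 56.

56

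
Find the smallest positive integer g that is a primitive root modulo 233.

3

φ(233) = 233 − 1 = 232 = 2^3 · 29.
g is a primitive root iff g^(232/q) ≢ 1 (mod 233) for each prime q ∈ {2, 29}.
g = 2: 2^116 ≡ 1 — hits 1, so not a primitive root.
g = 3: 3^116 ≡ 232; 3^8 ≡ 37 — none is 1, so 3 is a primitive root.
Hence the least primitive root of 233 is 3.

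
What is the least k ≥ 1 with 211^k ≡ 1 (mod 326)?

54

ord(211) | φ(326) = φ(2)·φ(163) = 1·162 = 162 = 2 · 3^4.
Divisors of 162: 1, 2, 3, 6, 9, 18, 27, 54, 81, 162.
Test each divisor d:
211^1 ≡ 211 (mod 326)
211^2 ≡ 185 (mod 326)
211^3 ≡ 241 (mod 326)
211^6 ≡ 53 (mod 326)
211^9 ≡ 59 (mod 326)
211^18 ≡ 221 (mod 326)
211^27 ≡ 325 (mod 326)
211^54 ≡ 1 (mod 326) ✓
So ord_326(211) = 54.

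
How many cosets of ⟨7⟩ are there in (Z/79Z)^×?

The order of 7 must divide φ(79) = 79 − 1 = 78 = 2 · 3 · 13.
Divisors of 78: 1, 2, 3, 6, 13, 26, 39, 78.
Check 7^d mod 79 for each divisor in increasing order:
7^1 ≡ 7 (mod 79)
7^2 ≡ 49 (mod 79)
7^3 ≡ 27 (mod 79)
7^6 ≡ 18 (mod 79)
7^13 ≡ 56 (mod 79)
7^26 ≡ 55 (mod 79)
7^39 ≡ 78 (mod 79)
7^78 ≡ 1 (mod 79) ✓
Thus |⟨7⟩| = ord(7) = 78.
[(Z/79Z)^× : ⟨7⟩] = 78/78 = 1.

1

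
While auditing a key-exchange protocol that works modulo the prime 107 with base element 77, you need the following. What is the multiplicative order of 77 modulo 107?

106

ord(77) | φ(107) = 107 − 1 = 106 = 2 · 53.
Divisors of 106: 1, 2, 53, 106.
Test each divisor d:
77^1 ≡ 77 (mod 107)
77^2 ≡ 44 (mod 107)
77^53 ≡ 106 (mod 107)
77^106 ≡ 1 (mod 107) ✓
The smallest such exponent is 106, so the order of 77 is 106.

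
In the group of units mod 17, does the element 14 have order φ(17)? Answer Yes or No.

Yes

φ(17) = 17 − 1 = 16 = 2^4.
It suffices to check that the order of 14 is not a proper divisor of 16: compute 14^(16/q) for q ∈ {2}.
14^8 ≡ 16 (mod 17)  [q = 2: ≢ 1 ✓]
None equal 1, so ord_17(14) = 16: 14 is a primitive root.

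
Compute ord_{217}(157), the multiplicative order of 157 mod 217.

30

The order of 157 must divide φ(217) = φ(7·31) = (7−1)·(31−1) = 6·30 = 180 = 2^2 · 3^2 · 5.
Divisors of 180: 1, 2, 3, 4, 5, 6, 9, 10, 12, 15, 18, 20, 30, 36, 45, 60, 90, 180.
Check 157^d mod 217 for each divisor in increasing order:
157^1 ≡ 157
157^2 ≡ 128
157^3 ≡ 132
157^4 ≡ 109
157^5 ≡ 187
157^6 ≡ 64
157^9 ≡ 202
157^10 ≡ 32
157^12 ≡ 190
157^15 ≡ 125
157^18 ≡ 8
157^20 ≡ 156
157^30 ≡ 1
Hence ord(157) = 30.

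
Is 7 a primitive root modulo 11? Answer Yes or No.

Yes

φ(11) = 11 − 1 = 10 = 2 · 5.
7 is a primitive root mod 11 iff 7^(φ(11)/q) ≢ 1 for every prime q | φ(11), i.e. q ∈ {2, 5}.
7^5 ≡ 10 (mod 11)  [q = 2: ≢ 1 ✓]
7^2 ≡ 5 (mod 11)  [q = 5: ≢ 1 ✓]
Every test exponent gives a nontrivial residue, hence 7 generates the full group.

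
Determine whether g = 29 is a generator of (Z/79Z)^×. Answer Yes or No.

Yes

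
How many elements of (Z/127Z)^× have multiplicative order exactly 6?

2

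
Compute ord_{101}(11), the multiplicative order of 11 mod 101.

ord(11) | φ(101) = 101 − 1 = 100 = 2^2 · 5^2.
Divisors of 100: 1, 2, 4, 5, 10, 20, 25, 50, 100.
Compute 11^d (mod 101) for the divisors d until we hit 1:
11^1 ≡ 11 (mod 101)
11^2 ≡ 20 (mod 101)
11^4 ≡ 97 (mod 101)
11^5 ≡ 57 (mod 101)
11^10 ≡ 17 (mod 101)
11^20 ≡ 87 (mod 101)
11^25 ≡ 10 (mod 101)
11^50 ≡ 100 (mod 101)
11^100 ≡ 1 (mod 101) ✓
Therefore the multiplicative order of 11 modulo 101 is 100.

100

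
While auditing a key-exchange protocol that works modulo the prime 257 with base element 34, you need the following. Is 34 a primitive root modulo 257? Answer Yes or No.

No

φ(257) = 257 − 1 = 256 = 2^8.
34 is a primitive root mod 257 iff 34^(φ(257)/q) ≢ 1 for every prime q | φ(257), i.e. q ∈ {2}.
34^128 ≡ 1 (mod 257)  [q = 2: ≡ 1 ✗]
The check at q = 2 fails, so 34 generates a proper subgroup.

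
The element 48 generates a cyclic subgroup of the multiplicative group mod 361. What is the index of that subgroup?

1

The order of 48 must divide φ(361) = φ(19^2) = 19·(19−1) = 342 = 2 · 3^2 · 19.
Divisors of 342: 1, 2, 3, 6, 9, 18, 19, 38, 57, 114, 171, 342.
Check 48^d mod 361 for each divisor in increasing order:
48^1 ≡ 48
48^2 ≡ 138
48^3 ≡ 126
48^6 ≡ 353
48^9 ≡ 75
48^18 ≡ 210
48^19 ≡ 333
48^38 ≡ 62
48^57 ≡ 69
48^114 ≡ 68
48^171 ≡ 360
48^342 ≡ 1
So ord_361(48) = 342, hence |⟨48⟩| = 342.
[(Z/361Z)^× : ⟨48⟩] = 342/342 = 1.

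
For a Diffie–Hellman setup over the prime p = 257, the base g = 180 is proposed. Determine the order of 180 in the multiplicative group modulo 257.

256

Since 180 ∈ (Z/257Z)^×, its order divides φ(257) = 257 − 1 = 256 = 2^8.
Divisors of 256: 1, 2, 4, 8, 16, 32, 64, 128, 256.
Evaluate successive powers at the divisors of 256:
180^1 ≡ 180 (mod 257)
180^2 ≡ 18 (mod 257)
180^4 ≡ 67 (mod 257)
180^8 ≡ 120 (mod 257)
180^16 ≡ 8 (mod 257)
180^32 ≡ 64 (mod 257)
180^64 ≡ 241 (mod 257)
180^128 ≡ 256 (mod 257)
180^256 ≡ 1 (mod 257) ✓
Hence ord(180) = 256.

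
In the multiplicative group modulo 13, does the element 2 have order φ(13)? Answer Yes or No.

Yes

φ(13) = 13 − 1 = 12 = 2^2 · 3.
It suffices to check that the order of 2 is not a proper divisor of 12: compute 2^(12/q) for q ∈ {2, 3}.
2^6 ≡ 12 (mod 13)  [q = 2: ≢ 1 ✓]
2^4 ≡ 3 (mod 13)  [q = 3: ≢ 1 ✓]
None equal 1, so ord_13(2) = 12: 2 is a primitive root.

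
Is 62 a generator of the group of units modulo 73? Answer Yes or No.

Yes

φ(73) = 73 − 1 = 72 = 2^3 · 3^2.
An element g generates (Z/73Z)^× iff g^(72/q) ≢ 1 (mod 73) for each prime q ∈ {2, 3}.
62^36 ≡ 72 (mod 73)  [q = 2: ≢ 1 ✓]
62^24 ≡ 8 (mod 73)  [q = 3: ≢ 1 ✓]
None equal 1, so ord_73(62) = 72: 62 is a primitive root.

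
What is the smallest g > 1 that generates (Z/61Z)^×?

2

φ(61) = 61 − 1 = 60 = 2^2 · 3 · 5.
g is a primitive root iff g^(60/q) ≢ 1 (mod 61) for each prime q ∈ {2, 3, 5}.
g = 2: 2^30 ≡ 60; 2^20 ≡ 47; 2^12 ≡ 9 — none is 1, so 2 is a primitive root.
So 2 is the smallest generator of (Z/61Z)^×.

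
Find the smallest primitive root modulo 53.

2

φ(53) = 53 − 1 = 52 = 2^2 · 13.
g is a primitive root iff g^(52/q) ≢ 1 (mod 53) for each prime q ∈ {2, 13}.
g = 2: 2^26 ≡ 52; 2^4 ≡ 16 — none is 1, so 2 is a primitive root.
Hence the least primitive root of 53 is 2.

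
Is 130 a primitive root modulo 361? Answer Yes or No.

φ(361) = φ(19^2) = 19·(19−1) = 342 = 2 · 3^2 · 19.
Test 130^(342/q) mod 361 for each prime factor q of 342:
130^171 ≡ 1 (mod 361)  [q = 2: ≡ 1 ✗]
130^114 ≡ 292 (mod 361)  [q = 3: ≢ 1 ✓]
130^18 ≡ 267 (mod 361)  [q = 19: ≢ 1 ✓]
Since 130^171 ≡ 1, the order of 130 divides 171 < 342, so 130 is not a primitive root.

No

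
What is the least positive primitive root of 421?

2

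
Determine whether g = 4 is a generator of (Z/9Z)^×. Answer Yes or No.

No

φ(9) = φ(3^2) = 3·(3−1) = 6 = 2 · 3.
An element g generates (Z/9Z)^× iff g^(6/q) ≢ 1 (mod 9) for each prime q ∈ {2, 3}.
4^3 ≡ 1 (mod 9)  [q = 2: ≡ 1 ✗]
4^2 ≡ 7 (mod 9)  [q = 3: ≢ 1 ✓]
4^3 ≡ 1 shows ord(4) | 3, strictly less than φ(9); not a primitive root.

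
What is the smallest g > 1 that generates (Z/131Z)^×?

2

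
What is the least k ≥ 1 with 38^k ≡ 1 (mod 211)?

The order of 38 must divide φ(211) = 211 − 1 = 210 = 2 · 3 · 5 · 7.
Divisors of 210: 1, 2, 3, 5, 6, 7, 10, 14, 15, 21, 30, 35, 42, 70, 105, 210.
Check 38^d mod 211 for each divisor in increasing order:
38^1 ≡ 38
38^2 ≡ 178
38^3 ≡ 12
38^5 ≡ 26
38^6 ≡ 144
38^7 ≡ 197
38^10 ≡ 43
38^14 ≡ 196
38^15 ≡ 63
38^21 ≡ 210
38^30 ≡ 171
38^35 ≡ 15
38^42 ≡ 1
Therefore the multiplicative order of 38 modulo 211 is 42.

42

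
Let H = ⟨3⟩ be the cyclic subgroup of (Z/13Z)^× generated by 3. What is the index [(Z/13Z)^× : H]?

By Lagrange's theorem, ord_13(3) divides φ(13) = 13 − 1 = 12 = 2^2 · 3.
Divisors of 12: 1, 2, 3, 4, 6, 12.
Test each divisor d:
3^1 ≡ 3 (mod 13)
3^2 ≡ 9 (mod 13)
3^3 ≡ 1 (mod 13) ✓
So ord_13(3) = 3, hence |⟨3⟩| = 3.
The index is φ(13) / ord(3) = 12 / 3 = 4.

4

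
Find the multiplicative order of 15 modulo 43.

ord(15) | φ(43) = 43 − 1 = 42 = 2 · 3 · 7.
Divisors of 42: 1, 2, 3, 6, 7, 14, 21, 42.
Evaluate successive powers at the divisors of 42:
15^1 ≡ 15 (mod 43)
15^2 ≡ 10 (mod 43)
15^3 ≡ 21 (mod 43)
15^6 ≡ 11 (mod 43)
15^7 ≡ 36 (mod 43)
15^14 ≡ 6 (mod 43)
15^21 ≡ 1 (mod 43) ✓
So ord_43(15) = 21.

21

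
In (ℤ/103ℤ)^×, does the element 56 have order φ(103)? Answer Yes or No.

No

φ(103) = 103 − 1 = 102 = 2 · 3 · 17.
Test 56^(102/q) mod 103 for each prime factor q of 102:
56^51 ≡ 1 (mod 103)  [q = 2: ≡ 1 ✗]
56^34 ≡ 56 (mod 103)  [q = 3: ≢ 1 ✓]
56^6 ≡ 1 (mod 103)  [q = 17: ≡ 1 ✗]
The check at q = 2 fails, so 56 generates a proper subgroup.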